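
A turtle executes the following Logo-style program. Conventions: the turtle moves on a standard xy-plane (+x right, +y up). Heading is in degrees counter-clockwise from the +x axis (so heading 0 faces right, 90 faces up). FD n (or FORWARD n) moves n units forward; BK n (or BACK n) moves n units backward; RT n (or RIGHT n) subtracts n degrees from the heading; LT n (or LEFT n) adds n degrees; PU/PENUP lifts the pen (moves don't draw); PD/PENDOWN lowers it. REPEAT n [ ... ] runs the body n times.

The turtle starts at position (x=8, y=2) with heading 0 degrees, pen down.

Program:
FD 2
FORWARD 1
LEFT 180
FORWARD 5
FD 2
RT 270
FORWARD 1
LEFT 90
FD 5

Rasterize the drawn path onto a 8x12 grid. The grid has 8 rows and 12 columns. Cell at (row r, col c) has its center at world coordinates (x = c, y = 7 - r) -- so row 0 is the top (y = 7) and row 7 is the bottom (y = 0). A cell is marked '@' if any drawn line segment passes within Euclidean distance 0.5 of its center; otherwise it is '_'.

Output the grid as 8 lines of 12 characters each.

Segment 0: (8,2) -> (10,2)
Segment 1: (10,2) -> (11,2)
Segment 2: (11,2) -> (6,2)
Segment 3: (6,2) -> (4,2)
Segment 4: (4,2) -> (4,1)
Segment 5: (4,1) -> (9,1)

Answer: ____________
____________
____________
____________
____________
____@@@@@@@@
____@@@@@@__
____________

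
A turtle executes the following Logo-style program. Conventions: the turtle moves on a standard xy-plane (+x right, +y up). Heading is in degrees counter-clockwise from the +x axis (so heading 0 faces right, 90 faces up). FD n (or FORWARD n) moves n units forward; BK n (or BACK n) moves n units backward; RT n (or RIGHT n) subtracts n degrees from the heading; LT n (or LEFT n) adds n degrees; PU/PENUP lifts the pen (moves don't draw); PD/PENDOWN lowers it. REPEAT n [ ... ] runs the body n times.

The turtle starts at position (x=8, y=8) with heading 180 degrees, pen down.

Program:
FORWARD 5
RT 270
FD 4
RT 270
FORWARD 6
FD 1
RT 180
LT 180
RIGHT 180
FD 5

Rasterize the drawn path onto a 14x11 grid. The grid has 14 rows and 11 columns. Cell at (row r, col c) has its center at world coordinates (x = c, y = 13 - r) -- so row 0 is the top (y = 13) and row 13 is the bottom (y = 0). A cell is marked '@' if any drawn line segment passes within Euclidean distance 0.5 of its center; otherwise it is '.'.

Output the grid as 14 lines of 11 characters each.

Segment 0: (8,8) -> (3,8)
Segment 1: (3,8) -> (3,4)
Segment 2: (3,4) -> (9,4)
Segment 3: (9,4) -> (10,4)
Segment 4: (10,4) -> (5,4)

Answer: ...........
...........
...........
...........
...........
...@@@@@@..
...@.......
...@.......
...@.......
...@@@@@@@@
...........
...........
...........
...........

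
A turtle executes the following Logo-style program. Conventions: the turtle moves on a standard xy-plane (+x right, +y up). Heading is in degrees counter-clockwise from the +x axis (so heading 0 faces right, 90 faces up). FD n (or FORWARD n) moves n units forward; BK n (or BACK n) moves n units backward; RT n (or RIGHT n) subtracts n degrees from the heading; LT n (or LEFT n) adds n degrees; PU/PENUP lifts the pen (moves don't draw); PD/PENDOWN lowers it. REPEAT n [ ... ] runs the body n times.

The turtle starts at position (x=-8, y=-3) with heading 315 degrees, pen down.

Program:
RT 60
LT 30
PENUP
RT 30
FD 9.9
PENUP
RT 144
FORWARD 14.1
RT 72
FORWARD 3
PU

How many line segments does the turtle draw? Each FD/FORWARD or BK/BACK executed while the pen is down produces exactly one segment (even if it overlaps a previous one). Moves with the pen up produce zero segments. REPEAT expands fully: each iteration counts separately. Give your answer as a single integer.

Answer: 0

Derivation:
Executing turtle program step by step:
Start: pos=(-8,-3), heading=315, pen down
RT 60: heading 315 -> 255
LT 30: heading 255 -> 285
PU: pen up
RT 30: heading 285 -> 255
FD 9.9: (-8,-3) -> (-10.562,-12.563) [heading=255, move]
PU: pen up
RT 144: heading 255 -> 111
FD 14.1: (-10.562,-12.563) -> (-15.615,0.601) [heading=111, move]
RT 72: heading 111 -> 39
FD 3: (-15.615,0.601) -> (-13.284,2.489) [heading=39, move]
PU: pen up
Final: pos=(-13.284,2.489), heading=39, 0 segment(s) drawn
Segments drawn: 0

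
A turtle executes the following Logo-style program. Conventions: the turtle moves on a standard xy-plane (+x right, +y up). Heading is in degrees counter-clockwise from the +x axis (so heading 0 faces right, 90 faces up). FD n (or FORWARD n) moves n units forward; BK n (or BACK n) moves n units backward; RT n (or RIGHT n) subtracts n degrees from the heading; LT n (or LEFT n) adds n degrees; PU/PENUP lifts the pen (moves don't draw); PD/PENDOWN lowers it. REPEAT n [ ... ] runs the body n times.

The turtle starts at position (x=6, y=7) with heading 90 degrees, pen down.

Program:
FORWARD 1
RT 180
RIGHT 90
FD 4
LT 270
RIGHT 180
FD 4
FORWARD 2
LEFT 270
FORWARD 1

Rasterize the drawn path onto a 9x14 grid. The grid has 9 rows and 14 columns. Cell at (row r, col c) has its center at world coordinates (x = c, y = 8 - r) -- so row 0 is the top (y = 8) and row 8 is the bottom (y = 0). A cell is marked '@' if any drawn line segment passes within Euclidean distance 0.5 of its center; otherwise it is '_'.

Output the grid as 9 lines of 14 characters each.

Segment 0: (6,7) -> (6,8)
Segment 1: (6,8) -> (2,8)
Segment 2: (2,8) -> (2,4)
Segment 3: (2,4) -> (2,2)
Segment 4: (2,2) -> (1,2)

Answer: __@@@@@_______
__@___@_______
__@___________
__@___________
__@___________
__@___________
_@@___________
______________
______________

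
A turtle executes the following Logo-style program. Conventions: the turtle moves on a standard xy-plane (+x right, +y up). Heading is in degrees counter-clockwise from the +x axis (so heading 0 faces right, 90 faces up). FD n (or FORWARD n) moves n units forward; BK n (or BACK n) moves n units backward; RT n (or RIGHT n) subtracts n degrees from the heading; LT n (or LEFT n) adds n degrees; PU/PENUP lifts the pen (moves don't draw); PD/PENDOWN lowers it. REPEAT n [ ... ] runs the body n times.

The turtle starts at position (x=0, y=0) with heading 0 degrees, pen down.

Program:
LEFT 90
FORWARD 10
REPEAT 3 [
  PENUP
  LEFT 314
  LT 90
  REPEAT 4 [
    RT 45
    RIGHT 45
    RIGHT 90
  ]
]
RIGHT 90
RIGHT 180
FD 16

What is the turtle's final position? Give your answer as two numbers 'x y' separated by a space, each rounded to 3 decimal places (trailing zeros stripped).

Executing turtle program step by step:
Start: pos=(0,0), heading=0, pen down
LT 90: heading 0 -> 90
FD 10: (0,0) -> (0,10) [heading=90, draw]
REPEAT 3 [
  -- iteration 1/3 --
  PU: pen up
  LT 314: heading 90 -> 44
  LT 90: heading 44 -> 134
  REPEAT 4 [
    -- iteration 1/4 --
    RT 45: heading 134 -> 89
    RT 45: heading 89 -> 44
    RT 90: heading 44 -> 314
    -- iteration 2/4 --
    RT 45: heading 314 -> 269
    RT 45: heading 269 -> 224
    RT 90: heading 224 -> 134
    -- iteration 3/4 --
    RT 45: heading 134 -> 89
    RT 45: heading 89 -> 44
    RT 90: heading 44 -> 314
    -- iteration 4/4 --
    RT 45: heading 314 -> 269
    RT 45: heading 269 -> 224
    RT 90: heading 224 -> 134
  ]
  -- iteration 2/3 --
  PU: pen up
  LT 314: heading 134 -> 88
  LT 90: heading 88 -> 178
  REPEAT 4 [
    -- iteration 1/4 --
    RT 45: heading 178 -> 133
    RT 45: heading 133 -> 88
    RT 90: heading 88 -> 358
    -- iteration 2/4 --
    RT 45: heading 358 -> 313
    RT 45: heading 313 -> 268
    RT 90: heading 268 -> 178
    -- iteration 3/4 --
    RT 45: heading 178 -> 133
    RT 45: heading 133 -> 88
    RT 90: heading 88 -> 358
    -- iteration 4/4 --
    RT 45: heading 358 -> 313
    RT 45: heading 313 -> 268
    RT 90: heading 268 -> 178
  ]
  -- iteration 3/3 --
  PU: pen up
  LT 314: heading 178 -> 132
  LT 90: heading 132 -> 222
  REPEAT 4 [
    -- iteration 1/4 --
    RT 45: heading 222 -> 177
    RT 45: heading 177 -> 132
    RT 90: heading 132 -> 42
    -- iteration 2/4 --
    RT 45: heading 42 -> 357
    RT 45: heading 357 -> 312
    RT 90: heading 312 -> 222
    -- iteration 3/4 --
    RT 45: heading 222 -> 177
    RT 45: heading 177 -> 132
    RT 90: heading 132 -> 42
    -- iteration 4/4 --
    RT 45: heading 42 -> 357
    RT 45: heading 357 -> 312
    RT 90: heading 312 -> 222
  ]
]
RT 90: heading 222 -> 132
RT 180: heading 132 -> 312
FD 16: (0,10) -> (10.706,-1.89) [heading=312, move]
Final: pos=(10.706,-1.89), heading=312, 1 segment(s) drawn

Answer: 10.706 -1.89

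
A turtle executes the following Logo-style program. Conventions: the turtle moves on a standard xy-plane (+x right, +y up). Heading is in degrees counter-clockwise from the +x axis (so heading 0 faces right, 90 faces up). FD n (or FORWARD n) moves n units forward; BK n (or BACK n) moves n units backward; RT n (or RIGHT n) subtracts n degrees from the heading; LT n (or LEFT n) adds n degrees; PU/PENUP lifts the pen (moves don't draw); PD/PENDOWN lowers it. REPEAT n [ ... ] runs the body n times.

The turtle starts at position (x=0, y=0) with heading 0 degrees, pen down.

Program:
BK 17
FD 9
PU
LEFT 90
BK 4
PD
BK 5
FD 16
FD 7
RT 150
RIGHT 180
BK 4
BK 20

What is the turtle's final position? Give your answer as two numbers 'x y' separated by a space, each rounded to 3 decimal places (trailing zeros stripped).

Executing turtle program step by step:
Start: pos=(0,0), heading=0, pen down
BK 17: (0,0) -> (-17,0) [heading=0, draw]
FD 9: (-17,0) -> (-8,0) [heading=0, draw]
PU: pen up
LT 90: heading 0 -> 90
BK 4: (-8,0) -> (-8,-4) [heading=90, move]
PD: pen down
BK 5: (-8,-4) -> (-8,-9) [heading=90, draw]
FD 16: (-8,-9) -> (-8,7) [heading=90, draw]
FD 7: (-8,7) -> (-8,14) [heading=90, draw]
RT 150: heading 90 -> 300
RT 180: heading 300 -> 120
BK 4: (-8,14) -> (-6,10.536) [heading=120, draw]
BK 20: (-6,10.536) -> (4,-6.785) [heading=120, draw]
Final: pos=(4,-6.785), heading=120, 7 segment(s) drawn

Answer: 4 -6.785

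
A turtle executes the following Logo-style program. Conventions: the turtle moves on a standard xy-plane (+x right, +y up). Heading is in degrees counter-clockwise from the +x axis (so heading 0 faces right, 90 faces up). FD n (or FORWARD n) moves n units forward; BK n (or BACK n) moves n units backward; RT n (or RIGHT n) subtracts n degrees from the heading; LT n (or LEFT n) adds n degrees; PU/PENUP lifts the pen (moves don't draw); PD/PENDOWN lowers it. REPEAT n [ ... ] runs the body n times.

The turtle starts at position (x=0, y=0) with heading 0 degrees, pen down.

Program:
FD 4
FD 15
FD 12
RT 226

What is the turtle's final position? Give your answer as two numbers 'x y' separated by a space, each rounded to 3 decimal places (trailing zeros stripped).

Executing turtle program step by step:
Start: pos=(0,0), heading=0, pen down
FD 4: (0,0) -> (4,0) [heading=0, draw]
FD 15: (4,0) -> (19,0) [heading=0, draw]
FD 12: (19,0) -> (31,0) [heading=0, draw]
RT 226: heading 0 -> 134
Final: pos=(31,0), heading=134, 3 segment(s) drawn

Answer: 31 0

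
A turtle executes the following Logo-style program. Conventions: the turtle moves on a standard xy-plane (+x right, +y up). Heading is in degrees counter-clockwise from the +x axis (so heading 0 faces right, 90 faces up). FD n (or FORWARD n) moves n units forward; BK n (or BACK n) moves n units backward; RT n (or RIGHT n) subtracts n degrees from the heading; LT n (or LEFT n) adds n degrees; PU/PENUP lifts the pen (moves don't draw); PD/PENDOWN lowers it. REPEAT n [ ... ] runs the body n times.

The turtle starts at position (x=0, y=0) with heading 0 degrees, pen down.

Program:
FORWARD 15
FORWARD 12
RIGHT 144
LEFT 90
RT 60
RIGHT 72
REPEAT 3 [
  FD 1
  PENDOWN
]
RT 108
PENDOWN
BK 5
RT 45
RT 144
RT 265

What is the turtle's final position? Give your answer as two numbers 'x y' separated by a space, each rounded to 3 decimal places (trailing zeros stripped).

Answer: 21.983 -4.254

Derivation:
Executing turtle program step by step:
Start: pos=(0,0), heading=0, pen down
FD 15: (0,0) -> (15,0) [heading=0, draw]
FD 12: (15,0) -> (27,0) [heading=0, draw]
RT 144: heading 0 -> 216
LT 90: heading 216 -> 306
RT 60: heading 306 -> 246
RT 72: heading 246 -> 174
REPEAT 3 [
  -- iteration 1/3 --
  FD 1: (27,0) -> (26.005,0.105) [heading=174, draw]
  PD: pen down
  -- iteration 2/3 --
  FD 1: (26.005,0.105) -> (25.011,0.209) [heading=174, draw]
  PD: pen down
  -- iteration 3/3 --
  FD 1: (25.011,0.209) -> (24.016,0.314) [heading=174, draw]
  PD: pen down
]
RT 108: heading 174 -> 66
PD: pen down
BK 5: (24.016,0.314) -> (21.983,-4.254) [heading=66, draw]
RT 45: heading 66 -> 21
RT 144: heading 21 -> 237
RT 265: heading 237 -> 332
Final: pos=(21.983,-4.254), heading=332, 6 segment(s) drawn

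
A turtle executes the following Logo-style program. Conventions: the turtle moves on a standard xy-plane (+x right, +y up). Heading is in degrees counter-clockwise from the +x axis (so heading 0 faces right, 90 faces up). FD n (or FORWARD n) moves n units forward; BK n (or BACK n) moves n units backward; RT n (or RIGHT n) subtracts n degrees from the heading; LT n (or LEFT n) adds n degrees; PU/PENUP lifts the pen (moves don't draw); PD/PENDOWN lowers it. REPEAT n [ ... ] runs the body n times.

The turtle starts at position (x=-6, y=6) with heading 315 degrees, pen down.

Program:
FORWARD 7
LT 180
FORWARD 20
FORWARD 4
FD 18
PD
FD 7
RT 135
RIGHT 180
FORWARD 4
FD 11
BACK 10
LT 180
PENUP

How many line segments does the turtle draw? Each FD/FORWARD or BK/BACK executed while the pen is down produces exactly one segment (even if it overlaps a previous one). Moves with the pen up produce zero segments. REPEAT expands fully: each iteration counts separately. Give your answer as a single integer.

Answer: 8

Derivation:
Executing turtle program step by step:
Start: pos=(-6,6), heading=315, pen down
FD 7: (-6,6) -> (-1.05,1.05) [heading=315, draw]
LT 180: heading 315 -> 135
FD 20: (-1.05,1.05) -> (-15.192,15.192) [heading=135, draw]
FD 4: (-15.192,15.192) -> (-18.021,18.021) [heading=135, draw]
FD 18: (-18.021,18.021) -> (-30.749,30.749) [heading=135, draw]
PD: pen down
FD 7: (-30.749,30.749) -> (-35.698,35.698) [heading=135, draw]
RT 135: heading 135 -> 0
RT 180: heading 0 -> 180
FD 4: (-35.698,35.698) -> (-39.698,35.698) [heading=180, draw]
FD 11: (-39.698,35.698) -> (-50.698,35.698) [heading=180, draw]
BK 10: (-50.698,35.698) -> (-40.698,35.698) [heading=180, draw]
LT 180: heading 180 -> 0
PU: pen up
Final: pos=(-40.698,35.698), heading=0, 8 segment(s) drawn
Segments drawn: 8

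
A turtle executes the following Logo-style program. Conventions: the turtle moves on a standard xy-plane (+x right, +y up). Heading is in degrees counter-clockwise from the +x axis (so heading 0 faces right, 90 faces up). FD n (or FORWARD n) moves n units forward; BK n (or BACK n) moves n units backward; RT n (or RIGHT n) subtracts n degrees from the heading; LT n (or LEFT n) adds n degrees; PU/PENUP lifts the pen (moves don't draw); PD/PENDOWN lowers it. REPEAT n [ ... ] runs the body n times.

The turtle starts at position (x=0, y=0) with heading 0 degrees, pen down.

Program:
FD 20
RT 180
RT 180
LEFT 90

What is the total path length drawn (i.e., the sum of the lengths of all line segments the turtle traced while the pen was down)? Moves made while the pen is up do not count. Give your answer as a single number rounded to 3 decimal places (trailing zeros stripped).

Executing turtle program step by step:
Start: pos=(0,0), heading=0, pen down
FD 20: (0,0) -> (20,0) [heading=0, draw]
RT 180: heading 0 -> 180
RT 180: heading 180 -> 0
LT 90: heading 0 -> 90
Final: pos=(20,0), heading=90, 1 segment(s) drawn

Segment lengths:
  seg 1: (0,0) -> (20,0), length = 20
Total = 20

Answer: 20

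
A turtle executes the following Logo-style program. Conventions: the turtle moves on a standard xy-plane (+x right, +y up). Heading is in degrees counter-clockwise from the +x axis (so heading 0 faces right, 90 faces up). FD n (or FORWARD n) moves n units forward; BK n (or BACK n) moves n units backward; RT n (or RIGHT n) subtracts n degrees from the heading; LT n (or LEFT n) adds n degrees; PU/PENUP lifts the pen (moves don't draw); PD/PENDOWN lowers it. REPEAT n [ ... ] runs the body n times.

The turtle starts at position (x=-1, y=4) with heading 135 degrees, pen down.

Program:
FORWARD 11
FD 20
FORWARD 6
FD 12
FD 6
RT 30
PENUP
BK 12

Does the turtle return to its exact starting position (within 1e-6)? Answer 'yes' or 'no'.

Answer: no

Derivation:
Executing turtle program step by step:
Start: pos=(-1,4), heading=135, pen down
FD 11: (-1,4) -> (-8.778,11.778) [heading=135, draw]
FD 20: (-8.778,11.778) -> (-22.92,25.92) [heading=135, draw]
FD 6: (-22.92,25.92) -> (-27.163,30.163) [heading=135, draw]
FD 12: (-27.163,30.163) -> (-35.648,38.648) [heading=135, draw]
FD 6: (-35.648,38.648) -> (-39.891,42.891) [heading=135, draw]
RT 30: heading 135 -> 105
PU: pen up
BK 12: (-39.891,42.891) -> (-36.785,31.3) [heading=105, move]
Final: pos=(-36.785,31.3), heading=105, 5 segment(s) drawn

Start position: (-1, 4)
Final position: (-36.785, 31.3)
Distance = 45.009; >= 1e-6 -> NOT closed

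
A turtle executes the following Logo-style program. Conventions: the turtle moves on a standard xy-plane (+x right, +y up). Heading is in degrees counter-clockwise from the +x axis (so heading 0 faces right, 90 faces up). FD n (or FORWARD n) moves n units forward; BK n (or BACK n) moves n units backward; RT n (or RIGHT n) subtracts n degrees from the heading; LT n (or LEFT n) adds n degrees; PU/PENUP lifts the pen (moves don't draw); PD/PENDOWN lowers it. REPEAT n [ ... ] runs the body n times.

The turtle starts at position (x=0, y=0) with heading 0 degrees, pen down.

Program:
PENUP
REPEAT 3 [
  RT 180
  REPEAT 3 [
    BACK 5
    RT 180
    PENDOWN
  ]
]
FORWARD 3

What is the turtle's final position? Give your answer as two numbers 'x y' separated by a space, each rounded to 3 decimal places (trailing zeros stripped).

Answer: 18 0

Derivation:
Executing turtle program step by step:
Start: pos=(0,0), heading=0, pen down
PU: pen up
REPEAT 3 [
  -- iteration 1/3 --
  RT 180: heading 0 -> 180
  REPEAT 3 [
    -- iteration 1/3 --
    BK 5: (0,0) -> (5,0) [heading=180, move]
    RT 180: heading 180 -> 0
    PD: pen down
    -- iteration 2/3 --
    BK 5: (5,0) -> (0,0) [heading=0, draw]
    RT 180: heading 0 -> 180
    PD: pen down
    -- iteration 3/3 --
    BK 5: (0,0) -> (5,0) [heading=180, draw]
    RT 180: heading 180 -> 0
    PD: pen down
  ]
  -- iteration 2/3 --
  RT 180: heading 0 -> 180
  REPEAT 3 [
    -- iteration 1/3 --
    BK 5: (5,0) -> (10,0) [heading=180, draw]
    RT 180: heading 180 -> 0
    PD: pen down
    -- iteration 2/3 --
    BK 5: (10,0) -> (5,0) [heading=0, draw]
    RT 180: heading 0 -> 180
    PD: pen down
    -- iteration 3/3 --
    BK 5: (5,0) -> (10,0) [heading=180, draw]
    RT 180: heading 180 -> 0
    PD: pen down
  ]
  -- iteration 3/3 --
  RT 180: heading 0 -> 180
  REPEAT 3 [
    -- iteration 1/3 --
    BK 5: (10,0) -> (15,0) [heading=180, draw]
    RT 180: heading 180 -> 0
    PD: pen down
    -- iteration 2/3 --
    BK 5: (15,0) -> (10,0) [heading=0, draw]
    RT 180: heading 0 -> 180
    PD: pen down
    -- iteration 3/3 --
    BK 5: (10,0) -> (15,0) [heading=180, draw]
    RT 180: heading 180 -> 0
    PD: pen down
  ]
]
FD 3: (15,0) -> (18,0) [heading=0, draw]
Final: pos=(18,0), heading=0, 9 segment(s) drawn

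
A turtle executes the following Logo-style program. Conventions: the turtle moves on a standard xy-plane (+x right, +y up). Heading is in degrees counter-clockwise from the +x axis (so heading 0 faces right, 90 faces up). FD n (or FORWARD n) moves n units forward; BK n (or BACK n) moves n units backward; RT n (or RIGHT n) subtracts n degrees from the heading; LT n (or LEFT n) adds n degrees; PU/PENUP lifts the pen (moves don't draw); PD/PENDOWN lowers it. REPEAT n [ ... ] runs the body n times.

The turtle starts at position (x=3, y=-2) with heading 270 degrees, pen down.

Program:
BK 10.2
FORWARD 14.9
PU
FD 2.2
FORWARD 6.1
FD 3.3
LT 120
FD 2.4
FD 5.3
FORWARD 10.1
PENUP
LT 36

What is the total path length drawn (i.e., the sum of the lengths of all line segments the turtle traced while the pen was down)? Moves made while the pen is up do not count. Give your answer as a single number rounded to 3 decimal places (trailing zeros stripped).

Executing turtle program step by step:
Start: pos=(3,-2), heading=270, pen down
BK 10.2: (3,-2) -> (3,8.2) [heading=270, draw]
FD 14.9: (3,8.2) -> (3,-6.7) [heading=270, draw]
PU: pen up
FD 2.2: (3,-6.7) -> (3,-8.9) [heading=270, move]
FD 6.1: (3,-8.9) -> (3,-15) [heading=270, move]
FD 3.3: (3,-15) -> (3,-18.3) [heading=270, move]
LT 120: heading 270 -> 30
FD 2.4: (3,-18.3) -> (5.078,-17.1) [heading=30, move]
FD 5.3: (5.078,-17.1) -> (9.668,-14.45) [heading=30, move]
FD 10.1: (9.668,-14.45) -> (18.415,-9.4) [heading=30, move]
PU: pen up
LT 36: heading 30 -> 66
Final: pos=(18.415,-9.4), heading=66, 2 segment(s) drawn

Segment lengths:
  seg 1: (3,-2) -> (3,8.2), length = 10.2
  seg 2: (3,8.2) -> (3,-6.7), length = 14.9
Total = 25.1

Answer: 25.1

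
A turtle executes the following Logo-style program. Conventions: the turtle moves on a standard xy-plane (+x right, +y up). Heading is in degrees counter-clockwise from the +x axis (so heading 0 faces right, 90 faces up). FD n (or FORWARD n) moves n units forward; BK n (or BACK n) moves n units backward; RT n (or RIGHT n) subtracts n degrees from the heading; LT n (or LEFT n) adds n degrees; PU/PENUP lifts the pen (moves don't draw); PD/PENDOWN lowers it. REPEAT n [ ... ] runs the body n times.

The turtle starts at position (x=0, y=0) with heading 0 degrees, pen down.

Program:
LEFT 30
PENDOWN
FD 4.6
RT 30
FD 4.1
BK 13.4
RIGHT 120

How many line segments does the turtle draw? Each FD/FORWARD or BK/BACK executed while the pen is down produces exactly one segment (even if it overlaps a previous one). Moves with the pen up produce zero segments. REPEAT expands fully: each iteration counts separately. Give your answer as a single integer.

Answer: 3

Derivation:
Executing turtle program step by step:
Start: pos=(0,0), heading=0, pen down
LT 30: heading 0 -> 30
PD: pen down
FD 4.6: (0,0) -> (3.984,2.3) [heading=30, draw]
RT 30: heading 30 -> 0
FD 4.1: (3.984,2.3) -> (8.084,2.3) [heading=0, draw]
BK 13.4: (8.084,2.3) -> (-5.316,2.3) [heading=0, draw]
RT 120: heading 0 -> 240
Final: pos=(-5.316,2.3), heading=240, 3 segment(s) drawn
Segments drawn: 3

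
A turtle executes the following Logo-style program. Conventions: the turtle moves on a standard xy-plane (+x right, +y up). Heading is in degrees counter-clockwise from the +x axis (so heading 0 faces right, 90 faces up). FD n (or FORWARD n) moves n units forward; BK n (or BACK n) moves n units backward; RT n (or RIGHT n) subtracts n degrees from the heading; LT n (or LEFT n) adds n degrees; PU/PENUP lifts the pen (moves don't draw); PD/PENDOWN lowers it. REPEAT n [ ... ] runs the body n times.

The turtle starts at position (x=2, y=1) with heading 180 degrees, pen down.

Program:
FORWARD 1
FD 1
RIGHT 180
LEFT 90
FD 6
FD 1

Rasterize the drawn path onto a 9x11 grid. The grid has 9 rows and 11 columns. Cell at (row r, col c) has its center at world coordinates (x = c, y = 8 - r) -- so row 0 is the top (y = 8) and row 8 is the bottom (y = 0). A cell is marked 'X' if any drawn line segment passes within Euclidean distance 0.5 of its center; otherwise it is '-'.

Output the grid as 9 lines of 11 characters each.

Segment 0: (2,1) -> (1,1)
Segment 1: (1,1) -> (0,1)
Segment 2: (0,1) -> (0,7)
Segment 3: (0,7) -> (0,8)

Answer: X----------
X----------
X----------
X----------
X----------
X----------
X----------
XXX--------
-----------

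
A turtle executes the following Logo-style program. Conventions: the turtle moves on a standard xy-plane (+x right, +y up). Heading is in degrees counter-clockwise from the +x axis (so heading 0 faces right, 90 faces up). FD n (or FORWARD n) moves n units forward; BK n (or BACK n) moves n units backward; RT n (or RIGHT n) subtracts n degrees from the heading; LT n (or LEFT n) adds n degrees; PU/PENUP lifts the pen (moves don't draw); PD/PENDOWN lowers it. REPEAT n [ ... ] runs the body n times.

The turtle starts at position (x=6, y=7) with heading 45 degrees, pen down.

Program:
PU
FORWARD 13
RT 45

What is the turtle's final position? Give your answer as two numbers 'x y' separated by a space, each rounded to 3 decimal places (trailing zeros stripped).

Executing turtle program step by step:
Start: pos=(6,7), heading=45, pen down
PU: pen up
FD 13: (6,7) -> (15.192,16.192) [heading=45, move]
RT 45: heading 45 -> 0
Final: pos=(15.192,16.192), heading=0, 0 segment(s) drawn

Answer: 15.192 16.192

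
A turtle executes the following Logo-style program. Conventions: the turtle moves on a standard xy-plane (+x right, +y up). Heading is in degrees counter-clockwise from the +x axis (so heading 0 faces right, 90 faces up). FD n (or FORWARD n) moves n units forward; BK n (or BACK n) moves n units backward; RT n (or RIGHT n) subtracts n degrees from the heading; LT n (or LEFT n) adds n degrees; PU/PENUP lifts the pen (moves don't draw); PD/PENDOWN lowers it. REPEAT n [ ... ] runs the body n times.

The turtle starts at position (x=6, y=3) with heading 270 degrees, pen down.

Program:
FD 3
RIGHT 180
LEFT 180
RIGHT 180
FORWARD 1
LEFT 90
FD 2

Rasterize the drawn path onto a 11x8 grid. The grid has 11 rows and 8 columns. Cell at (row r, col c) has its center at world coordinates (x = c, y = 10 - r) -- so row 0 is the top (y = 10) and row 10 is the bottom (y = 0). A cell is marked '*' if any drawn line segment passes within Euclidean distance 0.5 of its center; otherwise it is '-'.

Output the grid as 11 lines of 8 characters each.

Answer: --------
--------
--------
--------
--------
--------
--------
------*-
------*-
----***-
------*-

Derivation:
Segment 0: (6,3) -> (6,0)
Segment 1: (6,0) -> (6,1)
Segment 2: (6,1) -> (4,1)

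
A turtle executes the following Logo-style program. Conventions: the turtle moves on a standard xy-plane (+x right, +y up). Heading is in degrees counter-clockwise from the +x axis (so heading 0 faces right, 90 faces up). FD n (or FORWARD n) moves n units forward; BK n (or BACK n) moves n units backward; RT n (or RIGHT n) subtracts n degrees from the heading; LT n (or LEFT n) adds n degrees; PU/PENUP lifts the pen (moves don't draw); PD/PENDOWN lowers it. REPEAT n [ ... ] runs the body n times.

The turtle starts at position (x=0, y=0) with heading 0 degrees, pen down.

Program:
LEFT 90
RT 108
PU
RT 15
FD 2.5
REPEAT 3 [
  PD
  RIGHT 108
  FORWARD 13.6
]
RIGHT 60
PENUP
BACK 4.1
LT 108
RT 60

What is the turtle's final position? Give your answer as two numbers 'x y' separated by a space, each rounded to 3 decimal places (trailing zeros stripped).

Answer: -1.998 6.927

Derivation:
Executing turtle program step by step:
Start: pos=(0,0), heading=0, pen down
LT 90: heading 0 -> 90
RT 108: heading 90 -> 342
PU: pen up
RT 15: heading 342 -> 327
FD 2.5: (0,0) -> (2.097,-1.362) [heading=327, move]
REPEAT 3 [
  -- iteration 1/3 --
  PD: pen down
  RT 108: heading 327 -> 219
  FD 13.6: (2.097,-1.362) -> (-8.473,-9.92) [heading=219, draw]
  -- iteration 2/3 --
  PD: pen down
  RT 108: heading 219 -> 111
  FD 13.6: (-8.473,-9.92) -> (-13.346,2.776) [heading=111, draw]
  -- iteration 3/3 --
  PD: pen down
  RT 108: heading 111 -> 3
  FD 13.6: (-13.346,2.776) -> (0.235,3.488) [heading=3, draw]
]
RT 60: heading 3 -> 303
PU: pen up
BK 4.1: (0.235,3.488) -> (-1.998,6.927) [heading=303, move]
LT 108: heading 303 -> 51
RT 60: heading 51 -> 351
Final: pos=(-1.998,6.927), heading=351, 3 segment(s) drawn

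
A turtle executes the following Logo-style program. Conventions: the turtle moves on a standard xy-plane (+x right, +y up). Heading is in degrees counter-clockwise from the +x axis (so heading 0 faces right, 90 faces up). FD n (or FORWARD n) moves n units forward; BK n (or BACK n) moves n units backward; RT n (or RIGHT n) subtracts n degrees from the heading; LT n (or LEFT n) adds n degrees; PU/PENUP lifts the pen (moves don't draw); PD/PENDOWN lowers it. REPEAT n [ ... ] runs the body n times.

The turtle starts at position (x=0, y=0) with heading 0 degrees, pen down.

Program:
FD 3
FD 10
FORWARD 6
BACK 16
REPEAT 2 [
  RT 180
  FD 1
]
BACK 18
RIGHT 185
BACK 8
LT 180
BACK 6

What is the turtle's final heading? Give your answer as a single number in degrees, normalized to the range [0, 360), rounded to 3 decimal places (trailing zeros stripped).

Executing turtle program step by step:
Start: pos=(0,0), heading=0, pen down
FD 3: (0,0) -> (3,0) [heading=0, draw]
FD 10: (3,0) -> (13,0) [heading=0, draw]
FD 6: (13,0) -> (19,0) [heading=0, draw]
BK 16: (19,0) -> (3,0) [heading=0, draw]
REPEAT 2 [
  -- iteration 1/2 --
  RT 180: heading 0 -> 180
  FD 1: (3,0) -> (2,0) [heading=180, draw]
  -- iteration 2/2 --
  RT 180: heading 180 -> 0
  FD 1: (2,0) -> (3,0) [heading=0, draw]
]
BK 18: (3,0) -> (-15,0) [heading=0, draw]
RT 185: heading 0 -> 175
BK 8: (-15,0) -> (-7.03,-0.697) [heading=175, draw]
LT 180: heading 175 -> 355
BK 6: (-7.03,-0.697) -> (-13.008,-0.174) [heading=355, draw]
Final: pos=(-13.008,-0.174), heading=355, 9 segment(s) drawn

Answer: 355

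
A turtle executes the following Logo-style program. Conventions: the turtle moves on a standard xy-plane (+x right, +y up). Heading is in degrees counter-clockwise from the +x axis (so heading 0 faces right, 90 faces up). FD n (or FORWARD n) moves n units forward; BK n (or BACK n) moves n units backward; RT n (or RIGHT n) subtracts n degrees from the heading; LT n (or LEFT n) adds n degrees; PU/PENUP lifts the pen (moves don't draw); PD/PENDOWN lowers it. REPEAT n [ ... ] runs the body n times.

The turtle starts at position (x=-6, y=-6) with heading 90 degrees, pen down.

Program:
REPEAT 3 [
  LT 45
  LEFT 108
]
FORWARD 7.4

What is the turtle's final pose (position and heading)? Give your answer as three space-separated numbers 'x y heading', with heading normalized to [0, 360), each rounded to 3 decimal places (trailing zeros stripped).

Answer: -13.309 -7.158 189

Derivation:
Executing turtle program step by step:
Start: pos=(-6,-6), heading=90, pen down
REPEAT 3 [
  -- iteration 1/3 --
  LT 45: heading 90 -> 135
  LT 108: heading 135 -> 243
  -- iteration 2/3 --
  LT 45: heading 243 -> 288
  LT 108: heading 288 -> 36
  -- iteration 3/3 --
  LT 45: heading 36 -> 81
  LT 108: heading 81 -> 189
]
FD 7.4: (-6,-6) -> (-13.309,-7.158) [heading=189, draw]
Final: pos=(-13.309,-7.158), heading=189, 1 segment(s) drawn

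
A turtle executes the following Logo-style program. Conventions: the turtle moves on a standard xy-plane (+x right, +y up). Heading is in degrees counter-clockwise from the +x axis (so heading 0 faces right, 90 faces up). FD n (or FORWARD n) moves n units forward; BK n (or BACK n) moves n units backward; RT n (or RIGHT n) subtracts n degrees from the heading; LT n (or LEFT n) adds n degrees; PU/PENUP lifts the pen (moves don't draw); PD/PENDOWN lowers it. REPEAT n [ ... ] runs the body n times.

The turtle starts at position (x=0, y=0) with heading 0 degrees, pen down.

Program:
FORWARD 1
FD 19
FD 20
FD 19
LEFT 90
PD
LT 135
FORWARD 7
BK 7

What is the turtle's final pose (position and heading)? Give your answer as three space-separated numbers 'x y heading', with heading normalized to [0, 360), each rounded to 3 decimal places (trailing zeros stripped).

Answer: 59 0 225

Derivation:
Executing turtle program step by step:
Start: pos=(0,0), heading=0, pen down
FD 1: (0,0) -> (1,0) [heading=0, draw]
FD 19: (1,0) -> (20,0) [heading=0, draw]
FD 20: (20,0) -> (40,0) [heading=0, draw]
FD 19: (40,0) -> (59,0) [heading=0, draw]
LT 90: heading 0 -> 90
PD: pen down
LT 135: heading 90 -> 225
FD 7: (59,0) -> (54.05,-4.95) [heading=225, draw]
BK 7: (54.05,-4.95) -> (59,0) [heading=225, draw]
Final: pos=(59,0), heading=225, 6 segment(s) drawn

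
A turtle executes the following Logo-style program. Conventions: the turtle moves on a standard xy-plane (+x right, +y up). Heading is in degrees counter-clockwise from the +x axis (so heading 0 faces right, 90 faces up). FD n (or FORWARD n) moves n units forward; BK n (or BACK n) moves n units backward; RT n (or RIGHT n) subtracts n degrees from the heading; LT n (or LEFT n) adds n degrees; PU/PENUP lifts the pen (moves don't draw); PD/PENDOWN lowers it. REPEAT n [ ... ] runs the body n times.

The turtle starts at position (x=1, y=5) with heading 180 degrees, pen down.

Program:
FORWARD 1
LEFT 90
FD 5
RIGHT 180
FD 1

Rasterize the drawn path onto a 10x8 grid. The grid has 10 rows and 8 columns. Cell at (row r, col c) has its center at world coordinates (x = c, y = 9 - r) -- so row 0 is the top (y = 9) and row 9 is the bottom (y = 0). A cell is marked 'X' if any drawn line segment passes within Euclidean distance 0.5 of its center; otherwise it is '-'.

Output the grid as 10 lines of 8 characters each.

Segment 0: (1,5) -> (0,5)
Segment 1: (0,5) -> (-0,0)
Segment 2: (-0,0) -> (-0,1)

Answer: --------
--------
--------
--------
XX------
X-------
X-------
X-------
X-------
X-------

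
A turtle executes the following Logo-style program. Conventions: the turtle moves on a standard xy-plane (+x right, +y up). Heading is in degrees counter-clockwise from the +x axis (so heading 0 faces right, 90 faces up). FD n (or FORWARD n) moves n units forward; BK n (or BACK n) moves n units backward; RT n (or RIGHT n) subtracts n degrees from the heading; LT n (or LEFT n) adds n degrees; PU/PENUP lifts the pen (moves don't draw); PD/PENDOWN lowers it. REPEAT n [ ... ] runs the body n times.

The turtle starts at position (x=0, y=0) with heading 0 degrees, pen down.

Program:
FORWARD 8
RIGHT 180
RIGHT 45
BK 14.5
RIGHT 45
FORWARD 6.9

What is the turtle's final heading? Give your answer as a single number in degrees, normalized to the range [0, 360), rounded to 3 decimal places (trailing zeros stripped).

Answer: 90

Derivation:
Executing turtle program step by step:
Start: pos=(0,0), heading=0, pen down
FD 8: (0,0) -> (8,0) [heading=0, draw]
RT 180: heading 0 -> 180
RT 45: heading 180 -> 135
BK 14.5: (8,0) -> (18.253,-10.253) [heading=135, draw]
RT 45: heading 135 -> 90
FD 6.9: (18.253,-10.253) -> (18.253,-3.353) [heading=90, draw]
Final: pos=(18.253,-3.353), heading=90, 3 segment(s) drawn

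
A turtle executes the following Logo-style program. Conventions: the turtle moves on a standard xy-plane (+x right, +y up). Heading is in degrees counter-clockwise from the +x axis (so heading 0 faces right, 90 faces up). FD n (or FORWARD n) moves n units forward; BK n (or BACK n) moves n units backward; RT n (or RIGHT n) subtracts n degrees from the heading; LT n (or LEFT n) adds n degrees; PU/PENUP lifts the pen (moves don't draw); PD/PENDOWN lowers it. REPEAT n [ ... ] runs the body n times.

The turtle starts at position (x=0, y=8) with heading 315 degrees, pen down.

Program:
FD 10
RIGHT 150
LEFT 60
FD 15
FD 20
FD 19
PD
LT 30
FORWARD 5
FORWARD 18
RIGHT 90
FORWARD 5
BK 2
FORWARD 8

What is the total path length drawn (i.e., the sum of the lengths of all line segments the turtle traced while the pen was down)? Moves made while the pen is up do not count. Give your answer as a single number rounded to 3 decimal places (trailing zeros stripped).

Executing turtle program step by step:
Start: pos=(0,8), heading=315, pen down
FD 10: (0,8) -> (7.071,0.929) [heading=315, draw]
RT 150: heading 315 -> 165
LT 60: heading 165 -> 225
FD 15: (7.071,0.929) -> (-3.536,-9.678) [heading=225, draw]
FD 20: (-3.536,-9.678) -> (-17.678,-23.82) [heading=225, draw]
FD 19: (-17.678,-23.82) -> (-31.113,-37.255) [heading=225, draw]
PD: pen down
LT 30: heading 225 -> 255
FD 5: (-31.113,-37.255) -> (-32.407,-42.084) [heading=255, draw]
FD 18: (-32.407,-42.084) -> (-37.066,-59.471) [heading=255, draw]
RT 90: heading 255 -> 165
FD 5: (-37.066,-59.471) -> (-41.895,-58.177) [heading=165, draw]
BK 2: (-41.895,-58.177) -> (-39.963,-58.695) [heading=165, draw]
FD 8: (-39.963,-58.695) -> (-47.691,-56.624) [heading=165, draw]
Final: pos=(-47.691,-56.624), heading=165, 9 segment(s) drawn

Segment lengths:
  seg 1: (0,8) -> (7.071,0.929), length = 10
  seg 2: (7.071,0.929) -> (-3.536,-9.678), length = 15
  seg 3: (-3.536,-9.678) -> (-17.678,-23.82), length = 20
  seg 4: (-17.678,-23.82) -> (-31.113,-37.255), length = 19
  seg 5: (-31.113,-37.255) -> (-32.407,-42.084), length = 5
  seg 6: (-32.407,-42.084) -> (-37.066,-59.471), length = 18
  seg 7: (-37.066,-59.471) -> (-41.895,-58.177), length = 5
  seg 8: (-41.895,-58.177) -> (-39.963,-58.695), length = 2
  seg 9: (-39.963,-58.695) -> (-47.691,-56.624), length = 8
Total = 102

Answer: 102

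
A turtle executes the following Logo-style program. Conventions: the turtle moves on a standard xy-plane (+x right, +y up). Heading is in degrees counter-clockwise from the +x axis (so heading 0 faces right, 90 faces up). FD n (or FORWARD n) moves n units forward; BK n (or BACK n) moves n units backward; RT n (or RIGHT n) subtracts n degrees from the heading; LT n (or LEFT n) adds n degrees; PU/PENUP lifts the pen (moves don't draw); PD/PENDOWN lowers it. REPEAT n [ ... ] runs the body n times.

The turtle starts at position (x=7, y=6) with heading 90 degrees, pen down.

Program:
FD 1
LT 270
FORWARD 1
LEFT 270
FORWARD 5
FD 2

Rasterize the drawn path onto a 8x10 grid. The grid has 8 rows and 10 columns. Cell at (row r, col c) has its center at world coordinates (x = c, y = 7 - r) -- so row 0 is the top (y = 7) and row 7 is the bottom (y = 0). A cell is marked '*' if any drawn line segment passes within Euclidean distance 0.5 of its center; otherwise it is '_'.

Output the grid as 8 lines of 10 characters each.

Answer: _______**_
_______**_
________*_
________*_
________*_
________*_
________*_
________*_

Derivation:
Segment 0: (7,6) -> (7,7)
Segment 1: (7,7) -> (8,7)
Segment 2: (8,7) -> (8,2)
Segment 3: (8,2) -> (8,0)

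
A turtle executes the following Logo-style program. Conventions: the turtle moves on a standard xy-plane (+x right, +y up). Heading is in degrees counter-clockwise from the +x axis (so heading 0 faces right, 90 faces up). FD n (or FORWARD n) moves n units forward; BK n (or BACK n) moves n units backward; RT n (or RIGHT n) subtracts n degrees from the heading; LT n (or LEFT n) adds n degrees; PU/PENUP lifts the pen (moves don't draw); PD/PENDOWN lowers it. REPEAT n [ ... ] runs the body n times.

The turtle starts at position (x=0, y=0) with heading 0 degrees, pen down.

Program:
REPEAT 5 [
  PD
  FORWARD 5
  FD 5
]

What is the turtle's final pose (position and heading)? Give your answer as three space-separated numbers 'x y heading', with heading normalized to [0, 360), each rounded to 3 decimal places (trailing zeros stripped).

Executing turtle program step by step:
Start: pos=(0,0), heading=0, pen down
REPEAT 5 [
  -- iteration 1/5 --
  PD: pen down
  FD 5: (0,0) -> (5,0) [heading=0, draw]
  FD 5: (5,0) -> (10,0) [heading=0, draw]
  -- iteration 2/5 --
  PD: pen down
  FD 5: (10,0) -> (15,0) [heading=0, draw]
  FD 5: (15,0) -> (20,0) [heading=0, draw]
  -- iteration 3/5 --
  PD: pen down
  FD 5: (20,0) -> (25,0) [heading=0, draw]
  FD 5: (25,0) -> (30,0) [heading=0, draw]
  -- iteration 4/5 --
  PD: pen down
  FD 5: (30,0) -> (35,0) [heading=0, draw]
  FD 5: (35,0) -> (40,0) [heading=0, draw]
  -- iteration 5/5 --
  PD: pen down
  FD 5: (40,0) -> (45,0) [heading=0, draw]
  FD 5: (45,0) -> (50,0) [heading=0, draw]
]
Final: pos=(50,0), heading=0, 10 segment(s) drawn

Answer: 50 0 0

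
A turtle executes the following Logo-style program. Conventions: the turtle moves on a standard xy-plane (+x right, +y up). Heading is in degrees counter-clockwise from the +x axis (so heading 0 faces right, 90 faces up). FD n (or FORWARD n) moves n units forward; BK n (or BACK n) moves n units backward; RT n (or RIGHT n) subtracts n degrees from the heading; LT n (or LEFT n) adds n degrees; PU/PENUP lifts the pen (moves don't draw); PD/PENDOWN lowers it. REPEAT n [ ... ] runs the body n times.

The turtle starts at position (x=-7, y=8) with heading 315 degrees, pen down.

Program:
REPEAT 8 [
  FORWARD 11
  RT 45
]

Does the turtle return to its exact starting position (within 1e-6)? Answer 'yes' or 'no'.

Answer: yes

Derivation:
Executing turtle program step by step:
Start: pos=(-7,8), heading=315, pen down
REPEAT 8 [
  -- iteration 1/8 --
  FD 11: (-7,8) -> (0.778,0.222) [heading=315, draw]
  RT 45: heading 315 -> 270
  -- iteration 2/8 --
  FD 11: (0.778,0.222) -> (0.778,-10.778) [heading=270, draw]
  RT 45: heading 270 -> 225
  -- iteration 3/8 --
  FD 11: (0.778,-10.778) -> (-7,-18.556) [heading=225, draw]
  RT 45: heading 225 -> 180
  -- iteration 4/8 --
  FD 11: (-7,-18.556) -> (-18,-18.556) [heading=180, draw]
  RT 45: heading 180 -> 135
  -- iteration 5/8 --
  FD 11: (-18,-18.556) -> (-25.778,-10.778) [heading=135, draw]
  RT 45: heading 135 -> 90
  -- iteration 6/8 --
  FD 11: (-25.778,-10.778) -> (-25.778,0.222) [heading=90, draw]
  RT 45: heading 90 -> 45
  -- iteration 7/8 --
  FD 11: (-25.778,0.222) -> (-18,8) [heading=45, draw]
  RT 45: heading 45 -> 0
  -- iteration 8/8 --
  FD 11: (-18,8) -> (-7,8) [heading=0, draw]
  RT 45: heading 0 -> 315
]
Final: pos=(-7,8), heading=315, 8 segment(s) drawn

Start position: (-7, 8)
Final position: (-7, 8)
Distance = 0; < 1e-6 -> CLOSED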